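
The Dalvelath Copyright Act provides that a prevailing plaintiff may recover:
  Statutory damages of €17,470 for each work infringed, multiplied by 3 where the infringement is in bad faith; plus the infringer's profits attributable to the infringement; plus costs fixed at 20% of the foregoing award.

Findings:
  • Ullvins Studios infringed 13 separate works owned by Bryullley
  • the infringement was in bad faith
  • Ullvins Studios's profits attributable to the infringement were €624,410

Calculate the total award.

Award: €1,566,888

Statutory damages: 13 × €17,470 = €227,110
Trebled: 3 × €227,110 = €681,330
Combined award: €681,330 + €624,410 = €1,305,740
Costs: 20% of €1,305,740 = €261,148
Award plus costs: €1,305,740 + €261,148 = €1,566,888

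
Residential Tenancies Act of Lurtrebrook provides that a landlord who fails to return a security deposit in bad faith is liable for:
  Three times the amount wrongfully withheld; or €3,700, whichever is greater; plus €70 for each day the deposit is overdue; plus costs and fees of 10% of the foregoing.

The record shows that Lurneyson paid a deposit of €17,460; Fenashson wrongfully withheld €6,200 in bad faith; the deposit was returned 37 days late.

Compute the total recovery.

Trebled: 3 × €6,200 = €18,600
Minimum €3,700: €18,600 meets the minimum, no increase.
Late-return penalty: 37 × €70 = €2,590
Damages plus late penalty: €18,600 + €2,590 = €21,190
Costs and fees: 10% of €21,190 = €2,119
Total recovery: €21,190 + €2,119 = €23,309

€23,309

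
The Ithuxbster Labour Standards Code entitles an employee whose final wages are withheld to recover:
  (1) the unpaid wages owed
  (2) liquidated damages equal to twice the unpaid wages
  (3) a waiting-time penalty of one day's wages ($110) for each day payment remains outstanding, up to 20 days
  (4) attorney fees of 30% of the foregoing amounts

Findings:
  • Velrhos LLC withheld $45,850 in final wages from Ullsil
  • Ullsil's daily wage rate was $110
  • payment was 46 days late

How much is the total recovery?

Doubled: 2 × $45,850 = $91,700
Penalty days: min(46, 20) = 20
Waiting-time penalty: 20 × $110 = $2,200
Subtotal: $45,850 + $91,700 + $2,200 = $139,750
Attorney fees: 30% of $139,750 = $41,925
Total award: $139,750 + $41,925 = $181,675

$181,675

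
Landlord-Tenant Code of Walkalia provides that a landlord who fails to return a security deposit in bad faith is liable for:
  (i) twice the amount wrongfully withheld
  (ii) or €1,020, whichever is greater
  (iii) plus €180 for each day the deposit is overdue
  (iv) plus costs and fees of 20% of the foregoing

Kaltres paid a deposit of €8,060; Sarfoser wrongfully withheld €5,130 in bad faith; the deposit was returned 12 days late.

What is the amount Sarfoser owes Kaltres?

€14,904

Doubled: 2 × €5,130 = €10,260
Minimum €1,020: €10,260 meets the minimum, no increase.
Late-return penalty: 12 × €180 = €2,160
Damages plus late penalty: €10,260 + €2,160 = €12,420
Costs and fees: 20% of €12,420 = €2,484
Total recovery: €12,420 + €2,484 = €14,904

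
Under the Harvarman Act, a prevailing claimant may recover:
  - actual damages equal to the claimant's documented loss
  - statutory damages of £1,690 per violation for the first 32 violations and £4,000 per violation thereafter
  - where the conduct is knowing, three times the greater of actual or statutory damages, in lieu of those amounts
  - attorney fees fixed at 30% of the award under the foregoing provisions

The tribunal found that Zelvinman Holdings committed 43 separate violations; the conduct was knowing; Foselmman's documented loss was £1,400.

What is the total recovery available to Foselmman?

Total recovery: £382,512

First 32 violations: 32 × £1,690 = £54,080
Remaining violations: (43 − 32) × £4,000 = £44,000
Statutory damages: £54,080 + £44,000 = £98,080
Greater of actual damages (£1,400) or statutory damages (£98,080): £98,080
Trebled: 3 × £98,080 = £294,240
Attorney fees: 30% of £294,240 = £88,272
Total recovery: £294,240 + £88,272 = £382,512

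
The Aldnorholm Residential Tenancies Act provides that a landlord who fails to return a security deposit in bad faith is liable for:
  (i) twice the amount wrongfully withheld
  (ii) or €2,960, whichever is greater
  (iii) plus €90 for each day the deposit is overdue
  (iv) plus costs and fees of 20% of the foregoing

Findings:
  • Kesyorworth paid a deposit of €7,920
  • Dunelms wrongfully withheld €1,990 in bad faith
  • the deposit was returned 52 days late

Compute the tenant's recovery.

Doubled: 2 × €1,990 = €3,980
Minimum €2,960: €3,980 meets the minimum, no increase.
Late-return penalty: 52 × €90 = €4,680
Damages plus late penalty: €3,980 + €4,680 = €8,660
Costs and fees: 20% of €8,660 = €1,732
Total recovery: €8,660 + €1,732 = €10,392

€10,392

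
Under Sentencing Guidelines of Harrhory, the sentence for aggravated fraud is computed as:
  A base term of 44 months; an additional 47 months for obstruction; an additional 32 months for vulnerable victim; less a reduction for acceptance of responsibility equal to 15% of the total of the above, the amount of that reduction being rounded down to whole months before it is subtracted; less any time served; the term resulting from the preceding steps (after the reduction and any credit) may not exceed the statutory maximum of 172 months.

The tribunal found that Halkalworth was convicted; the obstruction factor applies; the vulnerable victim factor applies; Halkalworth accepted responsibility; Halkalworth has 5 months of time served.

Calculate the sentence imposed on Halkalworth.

100 months

Obstruction enhancement: +47 months
Vulnerable victim enhancement: +32 months
Adjusted term: 44 months + 47 months + 32 months = 123 months
Acceptance of responsibility reduction: 15% of 123 months = 18 months (rounded down)
After reduction: 123 − 18 = 105 months
Less time served: 105 months − 5 months = 100 months
Cap at 172 months: 100 months is within the cap, no reduction.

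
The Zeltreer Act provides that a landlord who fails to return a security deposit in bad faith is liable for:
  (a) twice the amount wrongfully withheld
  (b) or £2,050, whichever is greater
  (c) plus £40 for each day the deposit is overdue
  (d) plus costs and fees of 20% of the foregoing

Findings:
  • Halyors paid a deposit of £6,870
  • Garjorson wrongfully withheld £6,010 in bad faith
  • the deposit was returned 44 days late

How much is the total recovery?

£16,536

Doubled: 2 × £6,010 = £12,020
Minimum £2,050: £12,020 meets the minimum, no increase.
Late-return penalty: 44 × £40 = £1,760
Damages plus late penalty: £12,020 + £1,760 = £13,780
Costs and fees: 20% of £13,780 = £2,756
Total recovery: £13,780 + £2,756 = £16,536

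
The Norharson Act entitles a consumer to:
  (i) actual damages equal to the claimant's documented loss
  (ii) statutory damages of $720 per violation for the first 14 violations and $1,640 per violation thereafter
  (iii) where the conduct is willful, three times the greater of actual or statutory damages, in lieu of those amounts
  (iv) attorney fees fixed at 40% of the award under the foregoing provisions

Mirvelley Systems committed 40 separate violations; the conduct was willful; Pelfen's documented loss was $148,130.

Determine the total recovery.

First 14 violations: 14 × $720 = $10,080
Remaining violations: (40 − 14) × $1,640 = $42,640
Statutory damages: $10,080 + $42,640 = $52,720
Greater of actual damages ($148,130) or statutory damages ($52,720): $148,130
Trebled: 3 × $148,130 = $444,390
Attorney fees: 40% of $444,390 = $177,756
Total recovery: $444,390 + $177,756 = $622,146

$622,146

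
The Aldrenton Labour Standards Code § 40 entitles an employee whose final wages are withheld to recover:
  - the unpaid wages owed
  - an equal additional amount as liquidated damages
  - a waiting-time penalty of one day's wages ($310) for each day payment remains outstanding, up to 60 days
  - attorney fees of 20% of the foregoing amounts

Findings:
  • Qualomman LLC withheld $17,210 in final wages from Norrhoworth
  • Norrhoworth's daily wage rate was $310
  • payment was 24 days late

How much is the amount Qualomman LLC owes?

Liquidated damages (equal amount): $17,210
Penalty days: min(24, 60) = 24
Waiting-time penalty: 24 × $310 = $7,440
Subtotal: $17,210 + $17,210 + $7,440 = $41,860
Attorney fees: 20% of $41,860 = $8,372
Total award: $41,860 + $8,372 = $50,232

$50,232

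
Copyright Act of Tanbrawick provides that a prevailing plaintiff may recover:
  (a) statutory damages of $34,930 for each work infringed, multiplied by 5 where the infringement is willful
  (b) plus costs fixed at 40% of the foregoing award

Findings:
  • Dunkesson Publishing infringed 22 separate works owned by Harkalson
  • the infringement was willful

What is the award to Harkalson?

$5,379,220

Statutory damages: 22 × $34,930 = $768,460
Multiplied by 5: 5 × $768,460 = $3,842,300
Costs: 40% of $3,842,300 = $1,536,920
Award plus costs: $3,842,300 + $1,536,920 = $5,379,220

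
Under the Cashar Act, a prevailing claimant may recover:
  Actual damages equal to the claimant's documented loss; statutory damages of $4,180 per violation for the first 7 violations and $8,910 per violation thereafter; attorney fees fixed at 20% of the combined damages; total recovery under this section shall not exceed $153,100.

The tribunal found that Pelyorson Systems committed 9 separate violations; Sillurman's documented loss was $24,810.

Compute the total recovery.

First 7 violations: 7 × $4,180 = $29,260
Remaining violations: (9 − 7) × $8,910 = $17,820
Statutory damages: $29,260 + $17,820 = $47,080
Combined damages: $24,810 + $47,080 = $71,890
Attorney fees: 20% of $71,890 = $14,378
Total before cap: $71,890 + $14,378 = $86,268
Cap at $153,100: $86,268 is within the cap, no reduction.

$86,268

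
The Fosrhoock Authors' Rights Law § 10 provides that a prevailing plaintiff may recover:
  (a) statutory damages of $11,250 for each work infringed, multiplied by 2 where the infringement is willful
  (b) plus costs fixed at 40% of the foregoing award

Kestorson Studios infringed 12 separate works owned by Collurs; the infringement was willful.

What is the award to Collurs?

Statutory damages: 12 × $11,250 = $135,000
Doubled: 2 × $135,000 = $270,000
Costs: 40% of $270,000 = $108,000
Award plus costs: $270,000 + $108,000 = $378,000

$378,000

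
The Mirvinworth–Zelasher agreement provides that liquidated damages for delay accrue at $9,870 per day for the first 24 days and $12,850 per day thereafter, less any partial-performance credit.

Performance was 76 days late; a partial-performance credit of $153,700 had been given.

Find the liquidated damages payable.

First 24 days: 24 × $9,870 = $236,880
Remaining days: (76 − 24) × $12,850 = $668,200
Accrued per-day damages: $236,880 + $668,200 = $905,080
Less partial-performance credit: $905,080 − $153,700 = $751,380

$751,380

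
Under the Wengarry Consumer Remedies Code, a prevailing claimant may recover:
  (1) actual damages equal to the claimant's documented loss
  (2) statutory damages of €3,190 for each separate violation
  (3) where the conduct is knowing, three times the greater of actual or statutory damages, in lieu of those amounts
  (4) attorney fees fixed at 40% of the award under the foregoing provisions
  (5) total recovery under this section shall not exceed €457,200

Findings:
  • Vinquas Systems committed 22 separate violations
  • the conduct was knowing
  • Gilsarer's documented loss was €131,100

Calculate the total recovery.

€457,200

Statutory damages: 22 × €3,190 = €70,180
Greater of actual damages (€131,100) or statutory damages (€70,180): €131,100
Trebled: 3 × €131,100 = €393,300
Attorney fees: 40% of €393,300 = €157,320
Total before cap: €393,300 + €157,320 = €550,620
Cap at €457,200: €550,620 exceeds the cap → €457,200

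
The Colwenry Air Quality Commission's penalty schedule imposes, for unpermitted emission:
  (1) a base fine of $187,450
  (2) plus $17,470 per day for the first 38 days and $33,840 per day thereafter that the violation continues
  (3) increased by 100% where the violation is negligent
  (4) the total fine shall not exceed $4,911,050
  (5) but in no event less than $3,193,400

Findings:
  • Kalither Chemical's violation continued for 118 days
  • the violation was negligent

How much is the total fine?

First 38 days: 38 × $17,470 = $663,860
Remaining days: (118 − 38) × $33,840 = $2,707,200
Per-day component: $663,860 + $2,707,200 = $3,371,060
Base plus per-day: $187,450 + $3,371,060 = $3,558,510
Enhancement: 100% of $3,558,510 = $3,558,510
Enhanced fine: $3,558,510 + $3,558,510 = $7,117,020
Cap at $4,911,050: $7,117,020 exceeds the cap → $4,911,050
Minimum $3,193,400: $4,911,050 meets the minimum, no increase.

Civil penalty: $4,911,050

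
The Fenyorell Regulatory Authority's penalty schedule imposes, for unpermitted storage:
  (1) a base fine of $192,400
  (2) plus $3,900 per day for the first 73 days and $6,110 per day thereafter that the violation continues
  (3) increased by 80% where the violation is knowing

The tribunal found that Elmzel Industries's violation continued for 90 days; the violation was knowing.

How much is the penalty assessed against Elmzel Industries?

$1,045,746

First 73 days: 73 × $3,900 = $284,700
Remaining days: (90 − 73) × $6,110 = $103,870
Per-day component: $284,700 + $103,870 = $388,570
Base plus per-day: $192,400 + $388,570 = $580,970
Enhancement: 80% of $580,970 = $464,776
Enhanced fine: $580,970 + $464,776 = $1,045,746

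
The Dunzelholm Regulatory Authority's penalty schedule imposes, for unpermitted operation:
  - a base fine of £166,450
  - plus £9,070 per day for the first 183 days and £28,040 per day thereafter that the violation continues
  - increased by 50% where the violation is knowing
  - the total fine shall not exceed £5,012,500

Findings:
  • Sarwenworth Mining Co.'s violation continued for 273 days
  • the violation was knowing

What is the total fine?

First 183 days: 183 × £9,070 = £1,659,810
Remaining days: (273 − 183) × £28,040 = £2,523,600
Per-day component: £1,659,810 + £2,523,600 = £4,183,410
Base plus per-day: £166,450 + £4,183,410 = £4,349,860
Enhancement: 50% of £4,349,860 = £2,174,930
Enhanced fine: £4,349,860 + £2,174,930 = £6,524,790
Cap at £5,012,500: £6,524,790 exceeds the cap → £5,012,500

£5,012,500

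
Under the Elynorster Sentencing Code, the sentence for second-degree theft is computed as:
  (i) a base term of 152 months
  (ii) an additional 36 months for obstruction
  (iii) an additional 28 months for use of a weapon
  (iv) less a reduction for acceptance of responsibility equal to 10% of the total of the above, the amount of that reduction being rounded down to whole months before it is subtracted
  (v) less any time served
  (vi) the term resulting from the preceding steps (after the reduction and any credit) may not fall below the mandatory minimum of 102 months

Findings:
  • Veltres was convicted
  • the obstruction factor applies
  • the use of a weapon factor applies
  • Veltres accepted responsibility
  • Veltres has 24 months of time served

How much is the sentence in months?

Sentence: 171 months

Obstruction enhancement: +36 months
Use of a weapon enhancement: +28 months
Adjusted term: 152 months + 36 months + 28 months = 216 months
Acceptance of responsibility reduction: 10% of 216 months = 21 months (rounded down)
After reduction: 216 − 21 = 195 months
Less time served: 195 months − 24 months = 171 months
Minimum 102 months: 171 months meets the minimum, no increase.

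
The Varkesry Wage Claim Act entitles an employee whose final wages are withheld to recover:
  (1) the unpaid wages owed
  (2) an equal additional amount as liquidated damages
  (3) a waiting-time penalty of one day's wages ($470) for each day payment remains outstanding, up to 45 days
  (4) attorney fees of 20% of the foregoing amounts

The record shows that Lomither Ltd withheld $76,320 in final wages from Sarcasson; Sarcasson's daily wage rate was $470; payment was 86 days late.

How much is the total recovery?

Liquidated damages (equal amount): $76,320
Penalty days: min(86, 45) = 45
Waiting-time penalty: 45 × $470 = $21,150
Subtotal: $76,320 + $76,320 + $21,150 = $173,790
Attorney fees: 20% of $173,790 = $34,758
Total award: $173,790 + $34,758 = $208,548

$208,548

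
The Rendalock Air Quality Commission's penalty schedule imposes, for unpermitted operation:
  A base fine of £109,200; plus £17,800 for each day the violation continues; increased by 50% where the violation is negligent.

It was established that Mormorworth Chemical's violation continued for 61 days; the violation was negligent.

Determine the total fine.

£1,792,500

Per-day component: 61 × £17,800 = £1,085,800
Base plus per-day: £109,200 + £1,085,800 = £1,195,000
Enhancement: 50% of £1,195,000 = £597,500
Enhanced fine: £1,195,000 + £597,500 = £1,792,500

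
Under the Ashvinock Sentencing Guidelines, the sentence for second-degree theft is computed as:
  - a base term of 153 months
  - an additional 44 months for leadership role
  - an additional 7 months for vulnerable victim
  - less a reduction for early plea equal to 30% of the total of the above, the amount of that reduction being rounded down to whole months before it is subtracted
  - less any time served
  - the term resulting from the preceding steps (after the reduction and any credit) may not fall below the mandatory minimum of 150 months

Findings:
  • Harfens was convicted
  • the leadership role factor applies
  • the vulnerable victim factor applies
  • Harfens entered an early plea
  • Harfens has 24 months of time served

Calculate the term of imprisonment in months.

150 months

Leadership role enhancement: +44 months
Vulnerable victim enhancement: +7 months
Adjusted term: 153 months + 44 months + 7 months = 204 months
Early plea reduction: 30% of 204 months = 61 months (rounded down)
After reduction: 204 − 61 = 143 months
Less time served: 143 months − 24 months = 119 months
Minimum 150 months: 119 months is below the minimum → 150 months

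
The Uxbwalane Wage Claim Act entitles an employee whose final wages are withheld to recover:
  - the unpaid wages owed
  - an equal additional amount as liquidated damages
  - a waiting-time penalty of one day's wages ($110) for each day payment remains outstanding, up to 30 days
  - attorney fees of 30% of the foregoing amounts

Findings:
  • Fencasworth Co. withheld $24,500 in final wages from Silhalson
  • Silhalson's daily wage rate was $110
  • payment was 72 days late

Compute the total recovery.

$67,990

Liquidated damages (equal amount): $24,500
Penalty days: min(72, 30) = 30
Waiting-time penalty: 30 × $110 = $3,300
Subtotal: $24,500 + $24,500 + $3,300 = $52,300
Attorney fees: 30% of $52,300 = $15,690
Total award: $52,300 + $15,690 = $67,990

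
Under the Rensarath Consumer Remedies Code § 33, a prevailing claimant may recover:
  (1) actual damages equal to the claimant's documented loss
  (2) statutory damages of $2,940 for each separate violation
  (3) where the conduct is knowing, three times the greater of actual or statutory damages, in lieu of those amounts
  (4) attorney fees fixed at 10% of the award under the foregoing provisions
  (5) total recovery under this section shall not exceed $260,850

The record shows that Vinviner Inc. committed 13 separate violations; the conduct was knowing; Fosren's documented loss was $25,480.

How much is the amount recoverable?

$126,126

Statutory damages: 13 × $2,940 = $38,220
Greater of actual damages ($25,480) or statutory damages ($38,220): $38,220
Trebled: 3 × $38,220 = $114,660
Attorney fees: 10% of $114,660 = $11,466
Total before cap: $114,660 + $11,466 = $126,126
Cap at $260,850: $126,126 is within the cap, no reduction.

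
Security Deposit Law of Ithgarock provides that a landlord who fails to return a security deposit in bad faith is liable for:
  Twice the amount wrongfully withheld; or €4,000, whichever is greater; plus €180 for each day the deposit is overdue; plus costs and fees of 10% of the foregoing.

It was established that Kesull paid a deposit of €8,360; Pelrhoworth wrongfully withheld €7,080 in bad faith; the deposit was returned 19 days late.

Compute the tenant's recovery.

€19,338

Doubled: 2 × €7,080 = €14,160
Minimum €4,000: €14,160 meets the minimum, no increase.
Late-return penalty: 19 × €180 = €3,420
Damages plus late penalty: €14,160 + €3,420 = €17,580
Costs and fees: 10% of €17,580 = €1,758
Total recovery: €17,580 + €1,758 = €19,338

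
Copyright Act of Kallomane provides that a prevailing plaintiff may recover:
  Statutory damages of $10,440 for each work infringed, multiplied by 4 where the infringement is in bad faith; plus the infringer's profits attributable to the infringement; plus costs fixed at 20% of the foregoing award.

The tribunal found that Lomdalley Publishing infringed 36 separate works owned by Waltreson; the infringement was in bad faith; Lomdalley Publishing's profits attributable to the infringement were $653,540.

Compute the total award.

Statutory damages: 36 × $10,440 = $375,840
Multiplied by 4: 4 × $375,840 = $1,503,360
Combined award: $1,503,360 + $653,540 = $2,156,900
Costs: 20% of $2,156,900 = $431,380
Award plus costs: $2,156,900 + $431,380 = $2,588,280

Award: $2,588,280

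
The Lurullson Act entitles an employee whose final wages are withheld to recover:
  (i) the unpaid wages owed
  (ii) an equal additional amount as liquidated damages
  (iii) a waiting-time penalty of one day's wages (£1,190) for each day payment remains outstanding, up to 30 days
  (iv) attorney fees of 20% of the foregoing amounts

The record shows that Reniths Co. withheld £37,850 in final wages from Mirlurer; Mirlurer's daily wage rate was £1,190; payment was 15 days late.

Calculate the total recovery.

Liquidated damages (equal amount): £37,850
Penalty days: min(15, 30) = 15
Waiting-time penalty: 15 × £1,190 = £17,850
Subtotal: £37,850 + £37,850 + £17,850 = £93,550
Attorney fees: 20% of £93,550 = £18,710
Total award: £93,550 + £18,710 = £112,260

£112,260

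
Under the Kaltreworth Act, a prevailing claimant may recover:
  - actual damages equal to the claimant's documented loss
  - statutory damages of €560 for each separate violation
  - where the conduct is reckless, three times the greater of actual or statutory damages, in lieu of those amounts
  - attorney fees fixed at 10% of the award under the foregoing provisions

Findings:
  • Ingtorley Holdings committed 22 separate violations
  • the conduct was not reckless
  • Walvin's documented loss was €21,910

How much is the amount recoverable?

Statutory damages: 22 × €560 = €12,320
Conduct not reckless: the in-lieu enhancement does not apply.
Actual plus statutory damages: €21,910 + €12,320 = €34,230
Attorney fees: 10% of €34,230 = €3,423
Total recovery: €34,230 + €3,423 = €37,653

€37,653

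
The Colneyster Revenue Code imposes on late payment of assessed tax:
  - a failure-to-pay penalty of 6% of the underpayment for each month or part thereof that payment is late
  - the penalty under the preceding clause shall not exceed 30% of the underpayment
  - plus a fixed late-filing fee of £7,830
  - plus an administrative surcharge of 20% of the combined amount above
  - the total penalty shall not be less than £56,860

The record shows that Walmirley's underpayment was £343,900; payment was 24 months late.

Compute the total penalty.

Accrued rate: 6% × 24 = 144%, capped at 30% → 30%
Failure-to-pay penalty: 30% of £343,900 = £103,170
Penalty before surcharge: £103,170 + £7,830 = £111,000
Administrative surcharge: 20% of £111,000 = £22,200
Total penalty: £111,000 + £22,200 = £133,200
Minimum £56,860: £133,200 meets the minimum, no increase.

£133,200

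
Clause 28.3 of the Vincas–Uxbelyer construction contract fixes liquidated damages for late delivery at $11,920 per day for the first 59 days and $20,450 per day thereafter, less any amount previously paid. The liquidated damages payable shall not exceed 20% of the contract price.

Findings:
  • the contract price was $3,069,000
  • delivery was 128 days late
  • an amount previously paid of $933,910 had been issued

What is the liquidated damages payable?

First 59 days: 59 × $11,920 = $703,280
Remaining days: (128 − 59) × $20,450 = $1,411,050
Accrued per-day damages: $703,280 + $1,411,050 = $2,114,330
Less amount previously paid: $2,114,330 − $933,910 = $1,180,420
Cap: 20% of $3,069,000 = $613,800
Cap at $613,800: $1,180,420 exceeds the cap → $613,800

$613,800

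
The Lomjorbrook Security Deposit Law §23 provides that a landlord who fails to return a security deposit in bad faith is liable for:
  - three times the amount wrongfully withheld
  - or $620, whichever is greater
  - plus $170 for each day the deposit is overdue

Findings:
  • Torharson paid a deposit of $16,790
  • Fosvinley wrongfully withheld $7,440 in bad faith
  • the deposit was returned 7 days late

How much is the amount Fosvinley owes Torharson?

$23,510

Trebled: 3 × $7,440 = $22,320
Minimum $620: $22,320 meets the minimum, no increase.
Late-return penalty: 7 × $170 = $1,190
Damages plus late penalty: $22,320 + $1,190 = $23,510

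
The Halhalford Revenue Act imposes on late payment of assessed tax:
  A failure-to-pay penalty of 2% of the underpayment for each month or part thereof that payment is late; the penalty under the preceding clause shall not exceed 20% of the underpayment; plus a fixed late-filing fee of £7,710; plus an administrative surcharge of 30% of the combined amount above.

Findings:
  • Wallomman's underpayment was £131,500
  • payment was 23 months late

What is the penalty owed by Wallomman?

Accrued rate: 2% × 23 = 46%, capped at 20% → 20%
Failure-to-pay penalty: 20% of £131,500 = £26,300
Penalty before surcharge: £26,300 + £7,710 = £34,010
Administrative surcharge: 30% of £34,010 = £10,203
Total penalty: £34,010 + £10,203 = £44,213

£44,213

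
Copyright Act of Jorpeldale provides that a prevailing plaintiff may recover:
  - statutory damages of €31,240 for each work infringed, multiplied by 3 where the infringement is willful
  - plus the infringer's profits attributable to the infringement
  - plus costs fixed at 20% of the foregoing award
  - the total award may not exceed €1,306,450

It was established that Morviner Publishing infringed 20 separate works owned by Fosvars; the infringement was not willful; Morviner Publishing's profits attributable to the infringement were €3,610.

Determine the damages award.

€754,092

Statutory damages: 20 × €31,240 = €624,800
Infringement not willful: no ×3 enhancement.
Combined award: €624,800 + €3,610 = €628,410
Costs: 20% of €628,410 = €125,682
Award plus costs: €628,410 + €125,682 = €754,092
Cap at €1,306,450: €754,092 is within the cap, no reduction.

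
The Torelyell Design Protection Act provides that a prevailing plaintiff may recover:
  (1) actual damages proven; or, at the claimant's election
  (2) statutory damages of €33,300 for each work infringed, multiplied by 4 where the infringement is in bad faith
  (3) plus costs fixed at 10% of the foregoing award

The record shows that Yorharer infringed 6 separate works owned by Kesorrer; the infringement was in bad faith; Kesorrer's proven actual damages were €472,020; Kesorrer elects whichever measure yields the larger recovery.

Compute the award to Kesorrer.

Award: €879,120

Statutory damages: 6 × €33,300 = €199,800
Multiplied by 4: 4 × €199,800 = €799,200
Greater of actual damages (€472,020) or enhanced statutory damages (€799,200): €799,200
Costs: 10% of €799,200 = €79,920
Award plus costs: €799,200 + €79,920 = €879,120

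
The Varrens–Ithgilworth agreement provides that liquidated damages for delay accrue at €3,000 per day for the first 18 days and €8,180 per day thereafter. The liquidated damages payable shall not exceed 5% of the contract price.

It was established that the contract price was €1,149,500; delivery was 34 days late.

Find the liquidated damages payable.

Liquidated damages: €57,475

First 18 days: 18 × €3,000 = €54,000
Remaining days: (34 − 18) × €8,180 = €130,880
Accrued per-day damages: €54,000 + €130,880 = €184,880
Cap: 5% of €1,149,500 = €57,475
Cap at €57,475: €184,880 exceeds the cap → €57,475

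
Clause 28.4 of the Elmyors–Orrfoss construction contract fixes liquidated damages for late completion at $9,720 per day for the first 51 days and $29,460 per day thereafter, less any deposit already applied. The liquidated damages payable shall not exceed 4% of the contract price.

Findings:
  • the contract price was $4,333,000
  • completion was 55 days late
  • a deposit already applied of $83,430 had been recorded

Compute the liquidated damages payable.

$173,320

First 51 days: 51 × $9,720 = $495,720
Remaining days: (55 − 51) × $29,460 = $117,840
Accrued per-day damages: $495,720 + $117,840 = $613,560
Less deposit already applied: $613,560 − $83,430 = $530,130
Cap: 4% of $4,333,000 = $173,320
Cap at $173,320: $530,130 exceeds the cap → $173,320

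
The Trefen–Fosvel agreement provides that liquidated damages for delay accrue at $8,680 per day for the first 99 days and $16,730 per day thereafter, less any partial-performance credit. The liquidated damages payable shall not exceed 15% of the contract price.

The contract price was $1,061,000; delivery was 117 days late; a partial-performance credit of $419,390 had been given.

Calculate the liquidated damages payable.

First 99 days: 99 × $8,680 = $859,320
Remaining days: (117 − 99) × $16,730 = $301,140
Accrued per-day damages: $859,320 + $301,140 = $1,160,460
Less partial-performance credit: $1,160,460 − $419,390 = $741,070
Cap: 15% of $1,061,000 = $159,150
Cap at $159,150: $741,070 exceeds the cap → $159,150

$159,150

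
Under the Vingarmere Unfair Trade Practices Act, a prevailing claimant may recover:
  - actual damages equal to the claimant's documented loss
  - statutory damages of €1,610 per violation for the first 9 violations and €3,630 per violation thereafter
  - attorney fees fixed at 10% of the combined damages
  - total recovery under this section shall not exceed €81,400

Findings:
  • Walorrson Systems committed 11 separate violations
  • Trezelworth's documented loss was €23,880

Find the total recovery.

First 9 violations: 9 × €1,610 = €14,490
Remaining violations: (11 − 9) × €3,630 = €7,260
Statutory damages: €14,490 + €7,260 = €21,750
Combined damages: €23,880 + €21,750 = €45,630
Attorney fees: 10% of €45,630 = €4,563
Total before cap: €45,630 + €4,563 = €50,193
Cap at €81,400: €50,193 is within the cap, no reduction.

€50,193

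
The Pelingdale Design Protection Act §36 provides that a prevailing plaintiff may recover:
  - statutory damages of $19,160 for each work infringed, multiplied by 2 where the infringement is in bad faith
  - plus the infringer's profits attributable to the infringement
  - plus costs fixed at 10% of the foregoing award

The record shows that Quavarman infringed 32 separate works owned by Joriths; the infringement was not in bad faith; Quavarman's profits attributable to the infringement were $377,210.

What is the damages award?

Statutory damages: 32 × $19,160 = $613,120
Infringement not in bad faith: no ×2 enhancement.
Combined award: $613,120 + $377,210 = $990,330
Costs: 10% of $990,330 = $99,033
Award plus costs: $990,330 + $99,033 = $1,089,363

$1,089,363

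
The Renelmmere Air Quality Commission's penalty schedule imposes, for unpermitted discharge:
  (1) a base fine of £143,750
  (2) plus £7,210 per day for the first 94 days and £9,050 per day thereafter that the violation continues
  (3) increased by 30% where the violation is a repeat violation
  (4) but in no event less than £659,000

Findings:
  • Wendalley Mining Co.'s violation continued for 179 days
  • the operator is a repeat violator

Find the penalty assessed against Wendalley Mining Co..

First 94 days: 94 × £7,210 = £677,740
Remaining days: (179 − 94) × £9,050 = £769,250
Per-day component: £677,740 + £769,250 = £1,446,990
Base plus per-day: £143,750 + £1,446,990 = £1,590,740
Enhancement: 30% of £1,590,740 = £477,222
Enhanced fine: £1,590,740 + £477,222 = £2,067,962
Minimum £659,000: £2,067,962 meets the minimum, no increase.

Civil penalty: £2,067,962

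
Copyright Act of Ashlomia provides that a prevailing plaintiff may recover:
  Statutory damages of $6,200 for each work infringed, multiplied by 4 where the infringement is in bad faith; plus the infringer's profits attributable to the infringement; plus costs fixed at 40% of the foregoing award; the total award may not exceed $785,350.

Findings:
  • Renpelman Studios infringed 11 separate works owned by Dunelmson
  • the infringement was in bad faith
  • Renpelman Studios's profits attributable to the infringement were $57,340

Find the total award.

Award: $462,196

Statutory damages: 11 × $6,200 = $68,200
Multiplied by 4: 4 × $68,200 = $272,800
Combined award: $272,800 + $57,340 = $330,140
Costs: 40% of $330,140 = $132,056
Award plus costs: $330,140 + $132,056 = $462,196
Cap at $785,350: $462,196 is within the cap, no reduction.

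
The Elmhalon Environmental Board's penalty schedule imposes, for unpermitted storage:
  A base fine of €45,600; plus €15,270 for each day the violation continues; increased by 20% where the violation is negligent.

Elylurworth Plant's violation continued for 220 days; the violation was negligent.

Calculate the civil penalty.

€4,086,000

Per-day component: 220 × €15,270 = €3,359,400
Base plus per-day: €45,600 + €3,359,400 = €3,405,000
Enhancement: 20% of €3,405,000 = €681,000
Enhanced fine: €3,405,000 + €681,000 = €4,086,000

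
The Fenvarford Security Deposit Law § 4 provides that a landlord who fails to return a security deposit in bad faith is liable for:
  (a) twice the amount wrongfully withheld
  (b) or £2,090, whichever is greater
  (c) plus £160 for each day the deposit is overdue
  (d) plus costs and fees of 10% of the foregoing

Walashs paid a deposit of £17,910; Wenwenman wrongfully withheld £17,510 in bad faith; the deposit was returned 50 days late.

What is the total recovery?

Doubled: 2 × £17,510 = £35,020
Minimum £2,090: £35,020 meets the minimum, no increase.
Late-return penalty: 50 × £160 = £8,000
Damages plus late penalty: £35,020 + £8,000 = £43,020
Costs and fees: 10% of £43,020 = £4,302
Total recovery: £43,020 + £4,302 = £47,322

£47,322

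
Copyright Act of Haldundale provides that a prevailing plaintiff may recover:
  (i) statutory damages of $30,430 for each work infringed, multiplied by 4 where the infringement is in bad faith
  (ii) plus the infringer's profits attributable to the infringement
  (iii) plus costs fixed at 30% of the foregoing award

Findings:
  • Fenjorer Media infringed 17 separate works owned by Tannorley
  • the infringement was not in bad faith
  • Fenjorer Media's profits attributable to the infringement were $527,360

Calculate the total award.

$1,358,071

Statutory damages: 17 × $30,430 = $517,310
Infringement not in bad faith: no ×4 enhancement.
Combined award: $517,310 + $527,360 = $1,044,670
Costs: 30% of $1,044,670 = $313,401
Award plus costs: $1,044,670 + $313,401 = $1,358,071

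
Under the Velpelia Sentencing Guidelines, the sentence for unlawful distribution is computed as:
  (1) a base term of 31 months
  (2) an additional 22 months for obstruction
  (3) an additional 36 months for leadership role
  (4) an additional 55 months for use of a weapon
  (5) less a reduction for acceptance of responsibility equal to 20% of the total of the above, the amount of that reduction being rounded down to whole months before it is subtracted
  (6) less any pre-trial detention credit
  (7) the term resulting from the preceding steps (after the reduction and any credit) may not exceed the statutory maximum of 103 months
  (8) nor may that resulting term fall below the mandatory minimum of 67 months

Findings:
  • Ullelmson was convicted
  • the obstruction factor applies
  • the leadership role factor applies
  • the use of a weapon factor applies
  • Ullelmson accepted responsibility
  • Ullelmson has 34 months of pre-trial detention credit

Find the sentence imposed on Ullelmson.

Obstruction enhancement: +22 months
Leadership role enhancement: +36 months
Use of a weapon enhancement: +55 months
Adjusted term: 31 months + 22 months + 36 months + 55 months = 144 months
Acceptance of responsibility reduction: 20% of 144 months = 28 months (rounded down)
After reduction: 144 − 28 = 116 months
Less pre-trial detention credit: 116 months − 34 months = 82 months
Cap at 103 months: 82 months is within the cap, no reduction.
Minimum 67 months: 82 months meets the minimum, no increase.

82 months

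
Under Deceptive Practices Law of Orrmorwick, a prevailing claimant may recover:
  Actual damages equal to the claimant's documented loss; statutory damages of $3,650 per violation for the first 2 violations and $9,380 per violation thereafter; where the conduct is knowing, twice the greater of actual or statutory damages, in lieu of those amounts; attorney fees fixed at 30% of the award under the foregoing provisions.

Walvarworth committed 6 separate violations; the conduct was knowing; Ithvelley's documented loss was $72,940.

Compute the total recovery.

First 2 violations: 2 × $3,650 = $7,300
Remaining violations: (6 − 2) × $9,380 = $37,520
Statutory damages: $7,300 + $37,520 = $44,820
Greater of actual damages ($72,940) or statutory damages ($44,820): $72,940
Doubled: 2 × $72,940 = $145,880
Attorney fees: 30% of $145,880 = $43,764
Total recovery: $145,880 + $43,764 = $189,644

$189,644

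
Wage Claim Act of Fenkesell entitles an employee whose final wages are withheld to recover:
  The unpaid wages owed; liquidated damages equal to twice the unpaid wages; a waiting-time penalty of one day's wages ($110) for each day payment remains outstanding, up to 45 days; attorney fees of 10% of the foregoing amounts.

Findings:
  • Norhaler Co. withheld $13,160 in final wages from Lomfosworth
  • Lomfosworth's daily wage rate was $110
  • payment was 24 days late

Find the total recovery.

Doubled: 2 × $13,160 = $26,320
Penalty days: min(24, 45) = 24
Waiting-time penalty: 24 × $110 = $2,640
Subtotal: $13,160 + $26,320 + $2,640 = $42,120
Attorney fees: 10% of $42,120 = $4,212
Total award: $42,120 + $4,212 = $46,332

$46,332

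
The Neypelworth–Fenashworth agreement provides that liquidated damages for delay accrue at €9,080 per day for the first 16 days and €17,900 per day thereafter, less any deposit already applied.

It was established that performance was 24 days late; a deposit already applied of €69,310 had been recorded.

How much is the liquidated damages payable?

First 16 days: 16 × €9,080 = €145,280
Remaining days: (24 − 16) × €17,900 = €143,200
Accrued per-day damages: €145,280 + €143,200 = €288,480
Less deposit already applied: €288,480 − €69,310 = €219,170

€219,170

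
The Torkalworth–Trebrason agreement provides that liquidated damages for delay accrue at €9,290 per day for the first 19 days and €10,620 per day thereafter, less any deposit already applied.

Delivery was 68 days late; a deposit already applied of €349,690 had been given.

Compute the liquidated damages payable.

First 19 days: 19 × €9,290 = €176,510
Remaining days: (68 − 19) × €10,620 = €520,380
Accrued per-day damages: €176,510 + €520,380 = €696,890
Less deposit already applied: €696,890 − €349,690 = €347,200

€347,200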